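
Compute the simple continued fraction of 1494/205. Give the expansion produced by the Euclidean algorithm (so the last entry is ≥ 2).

[7; 3, 2, 9, 3]

1494 = 7×205 + 59
205 = 3×59 + 28
59 = 2×28 + 3
28 = 9×3 + 1
3 = 3×1 + 0  (stop)
So 1494/205 = [7; 3, 2, 9, 3].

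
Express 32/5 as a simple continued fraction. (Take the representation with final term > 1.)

32 = 6*5 + 2
5 = 2*2 + 1
2 = 2*1 + 0  (stop)
So 32/5 = [6; 2, 2].

[6; 2, 2]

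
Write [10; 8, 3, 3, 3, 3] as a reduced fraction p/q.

Using pₖ = aₖpₖ₋₁ + pₖ₋₂ and qₖ = aₖqₖ₋₁ + qₖ₋₂:
  k=0: a=10, p=10, q=1
  k=1: a=8, p=81, q=8
  k=2: a=3, p=253, q=25
  k=3: a=3, p=840, q=83
  k=4: a=3, p=2773, q=274
  k=5: a=3, p=9159, q=905

9159/905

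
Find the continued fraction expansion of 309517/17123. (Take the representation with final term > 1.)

[18; 13, 7, 12, 3, 1, 3]

309517 = 18×17123 + 1303
17123 = 13×1303 + 184
1303 = 7×184 + 15
184 = 12×15 + 4
15 = 3×4 + 3
4 = 1×3 + 1
3 = 3×1 + 0  (stop)
So 309517/17123 = [18; 13, 7, 12, 3, 1, 3].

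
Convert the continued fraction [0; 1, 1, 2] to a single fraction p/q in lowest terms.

3/5

Fold from the inside: start with 2/1.
  1 + 1/2 = 3/2
  1 + 2/3 = 5/3
  0 + 3/5 = 3/5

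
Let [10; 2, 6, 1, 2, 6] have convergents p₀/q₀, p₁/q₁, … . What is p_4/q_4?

450/43

Using pₖ = aₖpₖ₋₁ + pₖ₋₂, qₖ = aₖqₖ₋₁ + qₖ₋₂ (with p₋₁=1, p₋₂=0, q₋₁=0, q₋₂=1):
  k=0: a=10, p=10, q=1
  k=1: a=2, p=21, q=2
  k=2: a=6, p=136, q=13
  k=3: a=1, p=157, q=15
  k=4: a=2, p=450, q=43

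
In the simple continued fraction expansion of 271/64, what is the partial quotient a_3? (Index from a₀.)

271 = 4·64 + 15   →  a_0 = 4
64 = 4·15 + 4   →  a_1 = 4
15 = 3·4 + 3   →  a_2 = 3
4 = 1·3 + 1   →  a_3 = 1

1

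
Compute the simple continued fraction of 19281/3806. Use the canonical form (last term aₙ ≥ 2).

[5; 15, 6, 8, 5]

19281 = 5·3806 + 251
3806 = 15·251 + 41
251 = 6·41 + 5
41 = 8·5 + 1
5 = 5·1 + 0  (stop)
So 19281/3806 = [5; 15, 6, 8, 5].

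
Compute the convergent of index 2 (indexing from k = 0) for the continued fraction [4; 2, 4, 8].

Using pₖ = aₖpₖ₋₁ + pₖ₋₂, qₖ = aₖqₖ₋₁ + qₖ₋₂ (with p₋₁=1, p₋₂=0, q₋₁=0, q₋₂=1):
  k=0: a=4, p=4, q=1
  k=1: a=2, p=9, q=2
  k=2: a=4, p=40, q=9

40/9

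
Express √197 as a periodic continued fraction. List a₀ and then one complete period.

[14; 28]

a₀ = ⌊√197⌋ = 14.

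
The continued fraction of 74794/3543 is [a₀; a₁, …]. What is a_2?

74794 = 21·3543 + 391   →  a_0 = 21
3543 = 9·391 + 24   →  a_1 = 9
391 = 16·24 + 7   →  a_2 = 16

16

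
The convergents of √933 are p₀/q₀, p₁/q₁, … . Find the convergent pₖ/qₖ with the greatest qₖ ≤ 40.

336/11

√933 = [30; 1, 1, 5, 20, 5, 1, 1, 60, …] (period length 8).
Convergents:
  p_0/q_0 = 30/1
  p_1/q_1 = 31/1
  p_2/q_2 = 61/2
  p_3/q_3 = 336/11
  p_4/q_4 = 6781/222
q_3 = 11 ≤ 40 < 222 = q_4, so the answer is 336/11.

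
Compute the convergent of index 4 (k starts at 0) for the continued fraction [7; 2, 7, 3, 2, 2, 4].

814/109

Using pₖ = aₖpₖ₋₁ + pₖ₋₂, qₖ = aₖqₖ₋₁ + qₖ₋₂ (with p₋₁=1, p₋₂=0, q₋₁=0, q₋₂=1):
  k=0: a=7, p=7, q=1
  k=1: a=2, p=15, q=2
  k=2: a=7, p=112, q=15
  k=3: a=3, p=351, q=47
  k=4: a=2, p=814, q=109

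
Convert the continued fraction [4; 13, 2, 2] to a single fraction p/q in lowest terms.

273/67

Using pₖ = aₖpₖ₋₁ + pₖ₋₂ and qₖ = aₖqₖ₋₁ + qₖ₋₂:
  k=0: a=4, p=4, q=1
  k=1: a=13, p=53, q=13
  k=2: a=2, p=110, q=27
  k=3: a=2, p=273, q=67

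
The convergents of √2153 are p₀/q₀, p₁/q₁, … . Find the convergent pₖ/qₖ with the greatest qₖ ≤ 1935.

√2153 = [46; 2, 2, 92, …] (period length 3).
Convergents:
  p_0/q_0 = 46/1
  p_1/q_1 = 93/2
  p_2/q_2 = 232/5
  p_3/q_3 = 21437/462
  p_4/q_4 = 43106/929
  p_5/q_5 = 107649/2320
q_4 = 929 ≤ 1935 < 2320 = q_5, so the answer is 43106/929.

43106/929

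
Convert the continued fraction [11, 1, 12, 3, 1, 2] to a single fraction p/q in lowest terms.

1741/146

Fold from the inside: start with 2/1.
  1 + 1/2 = 3/2
  3 + 2/3 = 11/3
  12 + 3/11 = 135/11
  1 + 11/135 = 146/135
  11 + 135/146 = 1741/146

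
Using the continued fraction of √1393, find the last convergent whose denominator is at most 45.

1157/31

√1393 = [37; 3, 10, 3, 74, …] (period length 4).
Convergents:
  p_0/q_0 = 37/1
  p_1/q_1 = 112/3
  p_2/q_2 = 1157/31
  p_3/q_3 = 3583/96
q_2 = 31 ≤ 45 < 96 = q_3, so the answer is 1157/31.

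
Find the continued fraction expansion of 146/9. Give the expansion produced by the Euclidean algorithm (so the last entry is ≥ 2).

[16; 4, 2]

146 = 16*9 + 2
9 = 4*2 + 1
2 = 2*1 + 0  (stop)
So 146/9 = [16; 4, 2].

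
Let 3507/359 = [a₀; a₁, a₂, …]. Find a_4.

3507 = 9·359 + 276   →  a_0 = 9
359 = 1·276 + 83   →  a_1 = 1
276 = 3·83 + 27   →  a_2 = 3
83 = 3·27 + 2   →  a_3 = 3
27 = 13·2 + 1   →  a_4 = 13

13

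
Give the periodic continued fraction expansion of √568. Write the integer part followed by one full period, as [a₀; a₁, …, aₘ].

a₀ = ⌊√568⌋ = 23.
With m₀=0, d₀=1 and mₖ₊₁ = dₖaₖ − mₖ, dₖ₊₁ = (n − mₖ₊₁²)/dₖ, aₖ₊₁ = ⌊(a₀+mₖ₊₁)/dₖ₊₁⌋:
  k=1: m=23, d=39, a=1
  k=2: m=16, d=8, a=4
  k=3: m=16, d=39, a=1
  k=4: m=23, d=1, a=46
d=1 and a=2a₀=46 at k=4, so the next step gives (m, d) = (23, 39) again — its k=1 value — and the period has length 4.

[23; 1, 4, 1, 46]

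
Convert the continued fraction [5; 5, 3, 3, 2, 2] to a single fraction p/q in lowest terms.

Using pₖ = aₖpₖ₋₁ + pₖ₋₂ and qₖ = aₖqₖ₋₁ + qₖ₋₂:
  k=0: a=5, p=5, q=1
  k=1: a=5, p=26, q=5
  k=2: a=3, p=83, q=16
  k=3: a=3, p=275, q=53
  k=4: a=2, p=633, q=122
  k=5: a=2, p=1541, q=297

1541/297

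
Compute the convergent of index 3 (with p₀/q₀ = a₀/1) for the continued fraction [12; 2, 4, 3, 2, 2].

Using pₖ = aₖpₖ₋₁ + pₖ₋₂, qₖ = aₖqₖ₋₁ + qₖ₋₂ (with p₋₁=1, p₋₂=0, q₋₁=0, q₋₂=1):
  k=0: a=12, p=12, q=1
  k=1: a=2, p=25, q=2
  k=2: a=4, p=112, q=9
  k=3: a=3, p=361, q=29

361/29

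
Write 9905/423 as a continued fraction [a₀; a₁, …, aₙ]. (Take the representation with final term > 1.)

9905 = 23×423 + 176
423 = 2×176 + 71
176 = 2×71 + 34
71 = 2×34 + 3
34 = 11×3 + 1
3 = 3×1 + 0  (stop)
So 9905/423 = [23; 2, 2, 2, 11, 3].

[23; 2, 2, 2, 11, 3]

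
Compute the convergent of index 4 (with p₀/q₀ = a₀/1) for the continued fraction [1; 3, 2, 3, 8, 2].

257/199

Using pₖ = aₖpₖ₋₁ + pₖ₋₂, qₖ = aₖqₖ₋₁ + qₖ₋₂ (with p₋₁=1, p₋₂=0, q₋₁=0, q₋₂=1):
  k=0: a=1, p=1, q=1
  k=1: a=3, p=4, q=3
  k=2: a=2, p=9, q=7
  k=3: a=3, p=31, q=24
  k=4: a=8, p=257, q=199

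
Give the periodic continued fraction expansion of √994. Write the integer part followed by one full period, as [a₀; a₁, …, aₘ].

a₀ = ⌊√994⌋ = 31.

[31; 1, 1, 8, 1, 1, 62]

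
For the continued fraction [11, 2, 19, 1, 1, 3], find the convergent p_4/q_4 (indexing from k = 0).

919/80

Using pₖ = aₖpₖ₋₁ + pₖ₋₂, qₖ = aₖqₖ₋₁ + qₖ₋₂ (with p₋₁=1, p₋₂=0, q₋₁=0, q₋₂=1):
  k=0: a=11, p=11, q=1
  k=1: a=2, p=23, q=2
  k=2: a=19, p=448, q=39
  k=3: a=1, p=471, q=41
  k=4: a=1, p=919, q=80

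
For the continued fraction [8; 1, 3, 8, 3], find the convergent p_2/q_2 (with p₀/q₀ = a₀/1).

35/4

Using pₖ = aₖpₖ₋₁ + pₖ₋₂, qₖ = aₖqₖ₋₁ + qₖ₋₂ (with p₋₁=1, p₋₂=0, q₋₁=0, q₋₂=1):
  k=0: a=8, p=8, q=1
  k=1: a=1, p=9, q=1
  k=2: a=3, p=35, q=4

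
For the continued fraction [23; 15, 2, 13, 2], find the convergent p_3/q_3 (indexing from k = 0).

Using pₖ = aₖpₖ₋₁ + pₖ₋₂, qₖ = aₖqₖ₋₁ + qₖ₋₂ (with p₋₁=1, p₋₂=0, q₋₁=0, q₋₂=1):
  k=0: a=23, p=23, q=1
  k=1: a=15, p=346, q=15
  k=2: a=2, p=715, q=31
  k=3: a=13, p=9641, q=418

9641/418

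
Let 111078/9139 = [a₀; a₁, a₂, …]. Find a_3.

13

111078 = 12·9139 + 1410   →  a_0 = 12
9139 = 6·1410 + 679   →  a_1 = 6
1410 = 2·679 + 52   →  a_2 = 2
679 = 13·52 + 3   →  a_3 = 13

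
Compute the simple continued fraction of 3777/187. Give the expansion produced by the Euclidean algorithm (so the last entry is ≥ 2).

[20; 5, 18, 2]

3777 = 20×187 + 37
187 = 5×37 + 2
37 = 18×2 + 1
2 = 2×1 + 0  (stop)
So 3777/187 = [20; 5, 18, 2].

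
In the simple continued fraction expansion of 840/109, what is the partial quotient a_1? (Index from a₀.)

1

840 = 7·109 + 77   →  a_0 = 7
109 = 1·77 + 32   →  a_1 = 1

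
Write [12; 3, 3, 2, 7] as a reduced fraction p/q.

Fold from the inside: start with 7/1.
  2 + 1/7 = 15/7
  3 + 7/15 = 52/15
  3 + 15/52 = 171/52
  12 + 52/171 = 2104/171

2104/171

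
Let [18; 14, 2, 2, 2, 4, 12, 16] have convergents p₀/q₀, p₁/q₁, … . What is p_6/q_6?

Using pₖ = aₖpₖ₋₁ + pₖ₋₂, qₖ = aₖqₖ₋₁ + qₖ₋₂ (with p₋₁=1, p₋₂=0, q₋₁=0, q₋₂=1):
  k=0: a=18, p=18, q=1
  k=1: a=14, p=253, q=14
  k=2: a=2, p=524, q=29
  k=3: a=2, p=1301, q=72
  k=4: a=2, p=3126, q=173
  k=5: a=4, p=13805, q=764
  k=6: a=12, p=168786, q=9341

168786/9341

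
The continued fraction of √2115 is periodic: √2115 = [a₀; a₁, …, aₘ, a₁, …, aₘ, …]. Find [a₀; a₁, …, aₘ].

a₀ = ⌊√2115⌋ = 45.
With m₀=0, d₀=1 and mₖ₊₁ = dₖaₖ − mₖ, dₖ₊₁ = (n − mₖ₊₁²)/dₖ, aₖ₊₁ = ⌊(a₀+mₖ₊₁)/dₖ₊₁⌋:
  k=1: m=45, d=90, a=1
  k=2: m=45, d=1, a=90
d=1 and a=2a₀=90 at k=2, so the next step gives (m, d) = (45, 90) again — its k=1 value — and the period has length 2.

[45; 1, 90]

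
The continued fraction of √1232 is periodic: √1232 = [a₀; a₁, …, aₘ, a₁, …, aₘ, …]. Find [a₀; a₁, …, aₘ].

[35; 10, 70]

a₀ = ⌊√1232⌋ = 35.
With m₀=0, d₀=1 and mₖ₊₁ = dₖaₖ − mₖ, dₖ₊₁ = (n − mₖ₊₁²)/dₖ, aₖ₊₁ = ⌊(a₀+mₖ₊₁)/dₖ₊₁⌋:
  k=1: m=35, d=7, a=10
  k=2: m=35, d=1, a=70
d=1 and a=2a₀=70 at k=2, so the next step gives (m, d) = (35, 7) again — its k=1 value — and the period has length 2.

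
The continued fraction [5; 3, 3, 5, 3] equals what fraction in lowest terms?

Fold from the inside: start with 3/1.
  5 + 1/3 = 16/3
  3 + 3/16 = 51/16
  3 + 16/51 = 169/51
  5 + 51/169 = 896/169

896/169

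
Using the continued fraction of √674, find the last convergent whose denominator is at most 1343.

√674 = [25; 1, 24, 1, 50, …] (period length 4).
Convergents:
  p_0/q_0 = 25/1
  p_1/q_1 = 26/1
  p_2/q_2 = 649/25
  p_3/q_3 = 675/26
  p_4/q_4 = 34399/1325
  p_5/q_5 = 35074/1351
q_4 = 1325 ≤ 1343 < 1351 = q_5, so the answer is 34399/1325.

34399/1325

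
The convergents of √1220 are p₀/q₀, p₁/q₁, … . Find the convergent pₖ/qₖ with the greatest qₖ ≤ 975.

√1220 = [34; 1, 12, 1, 68, …] (period length 4).
Convergents:
  p_0/q_0 = 34/1
  p_1/q_1 = 35/1
  p_2/q_2 = 454/13
  p_3/q_3 = 489/14
  p_4/q_4 = 33706/965
  p_5/q_5 = 34195/979
q_4 = 965 ≤ 975 < 979 = q_5, so the answer is 33706/965.

33706/965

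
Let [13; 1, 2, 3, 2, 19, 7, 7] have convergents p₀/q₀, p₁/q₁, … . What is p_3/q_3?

137/10

Using pₖ = aₖpₖ₋₁ + pₖ₋₂, qₖ = aₖqₖ₋₁ + qₖ₋₂ (with p₋₁=1, p₋₂=0, q₋₁=0, q₋₂=1):
  k=0: a=13, p=13, q=1
  k=1: a=1, p=14, q=1
  k=2: a=2, p=41, q=3
  k=3: a=3, p=137, q=10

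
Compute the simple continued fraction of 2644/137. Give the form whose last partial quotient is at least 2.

2644 = 19*137 + 41
137 = 3*41 + 14
41 = 2*14 + 13
14 = 1*13 + 1
13 = 13*1 + 0  (stop)
So 2644/137 = [19; 3, 2, 1, 13].

[19; 3, 2, 1, 13]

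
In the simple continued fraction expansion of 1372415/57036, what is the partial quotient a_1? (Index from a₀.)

1372415 = 24·57036 + 3551   →  a_0 = 24
57036 = 16·3551 + 220   →  a_1 = 16

16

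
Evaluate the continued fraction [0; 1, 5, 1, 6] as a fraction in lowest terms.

41/48

Using pₖ = aₖpₖ₋₁ + pₖ₋₂ and qₖ = aₖqₖ₋₁ + qₖ₋₂:
  k=0: a=0, p=0, q=1
  k=1: a=1, p=1, q=1
  k=2: a=5, p=5, q=6
  k=3: a=1, p=6, q=7
  k=4: a=6, p=41, q=48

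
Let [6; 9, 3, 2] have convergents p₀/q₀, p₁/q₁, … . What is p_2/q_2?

171/28

Using pₖ = aₖpₖ₋₁ + pₖ₋₂, qₖ = aₖqₖ₋₁ + qₖ₋₂ (with p₋₁=1, p₋₂=0, q₋₁=0, q₋₂=1):
  k=0: a=6, p=6, q=1
  k=1: a=9, p=55, q=9
  k=2: a=3, p=171, q=28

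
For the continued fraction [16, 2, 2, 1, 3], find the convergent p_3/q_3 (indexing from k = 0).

115/7

Using pₖ = aₖpₖ₋₁ + pₖ₋₂, qₖ = aₖqₖ₋₁ + qₖ₋₂ (with p₋₁=1, p₋₂=0, q₋₁=0, q₋₂=1):
  k=0: a=16, p=16, q=1
  k=1: a=2, p=33, q=2
  k=2: a=2, p=82, q=5
  k=3: a=1, p=115, q=7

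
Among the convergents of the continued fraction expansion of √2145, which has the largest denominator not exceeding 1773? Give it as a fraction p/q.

28159/608

√2145 = [46; 3, 5, 2, 5, 3, 92, …] (period length 6).
Convergents:
  p_0/q_0 = 46/1
  p_1/q_1 = 139/3
  p_2/q_2 = 741/16
  p_3/q_3 = 1621/35
  p_4/q_4 = 8846/191
  p_5/q_5 = 28159/608
  p_6/q_6 = 2599474/56127
q_5 = 608 ≤ 1773 < 56127 = q_6, so the answer is 28159/608.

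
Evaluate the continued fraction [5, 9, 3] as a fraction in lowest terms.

Using pₖ = aₖpₖ₋₁ + pₖ₋₂ and qₖ = aₖqₖ₋₁ + qₖ₋₂:
  k=0: a=5, p=5, q=1
  k=1: a=9, p=46, q=9
  k=2: a=3, p=143, q=28

143/28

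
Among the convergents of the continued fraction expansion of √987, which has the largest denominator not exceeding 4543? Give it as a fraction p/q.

118409/3769

√987 = [31; 2, 2, 2, 62, …] (period length 4).
Convergents:
  p_0/q_0 = 31/1
  p_1/q_1 = 63/2
  p_2/q_2 = 157/5
  p_3/q_3 = 377/12
  p_4/q_4 = 23531/749
  p_5/q_5 = 47439/1510
  p_6/q_6 = 118409/3769
  p_7/q_7 = 284257/9048
q_6 = 3769 ≤ 4543 < 9048 = q_7, so the answer is 118409/3769.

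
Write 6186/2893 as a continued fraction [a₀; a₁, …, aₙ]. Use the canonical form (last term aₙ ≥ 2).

6186 = 2*2893 + 400
2893 = 7*400 + 93
400 = 4*93 + 28
93 = 3*28 + 9
28 = 3*9 + 1
9 = 9*1 + 0  (stop)
So 6186/2893 = [2; 7, 4, 3, 3, 9].

[2; 7, 4, 3, 3, 9]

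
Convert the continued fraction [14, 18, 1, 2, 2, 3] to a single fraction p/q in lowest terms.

Fold from the inside: start with 3/1.
  2 + 1/3 = 7/3
  2 + 3/7 = 17/7
  1 + 7/17 = 24/17
  18 + 17/24 = 449/24
  14 + 24/449 = 6310/449

6310/449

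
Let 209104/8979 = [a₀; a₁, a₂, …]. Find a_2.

209104 = 23·8979 + 2587   →  a_0 = 23
8979 = 3·2587 + 1218   →  a_1 = 3
2587 = 2·1218 + 151   →  a_2 = 2

2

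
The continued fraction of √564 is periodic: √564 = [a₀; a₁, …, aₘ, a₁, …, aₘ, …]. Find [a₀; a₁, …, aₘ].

a₀ = ⌊√564⌋ = 23.
With m₀=0, d₀=1 and mₖ₊₁ = dₖaₖ − mₖ, dₖ₊₁ = (n − mₖ₊₁²)/dₖ, aₖ₊₁ = ⌊(a₀+mₖ₊₁)/dₖ₊₁⌋:
  k=1: m=23, d=35, a=1
  k=2: m=12, d=12, a=2
  k=3: m=12, d=35, a=1
  k=4: m=23, d=1, a=46
d=1 and a=2a₀=46 at k=4, so the next step gives (m, d) = (23, 35) again — its k=1 value — and the period has length 4.

[23; 1, 2, 1, 46]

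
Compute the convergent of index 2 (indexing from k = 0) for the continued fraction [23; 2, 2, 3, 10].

Using pₖ = aₖpₖ₋₁ + pₖ₋₂, qₖ = aₖqₖ₋₁ + qₖ₋₂ (with p₋₁=1, p₋₂=0, q₋₁=0, q₋₂=1):
  k=0: a=23, p=23, q=1
  k=1: a=2, p=47, q=2
  k=2: a=2, p=117, q=5

117/5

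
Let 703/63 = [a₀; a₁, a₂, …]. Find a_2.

703 = 11·63 + 10   →  a_0 = 11
63 = 6·10 + 3   →  a_1 = 6
10 = 3·3 + 1   →  a_2 = 3

3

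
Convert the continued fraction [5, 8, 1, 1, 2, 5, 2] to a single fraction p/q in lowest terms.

2594/507

Using pₖ = aₖpₖ₋₁ + pₖ₋₂ and qₖ = aₖqₖ₋₁ + qₖ₋₂:
  k=0: a=5, p=5, q=1
  k=1: a=8, p=41, q=8
  k=2: a=1, p=46, q=9
  k=3: a=1, p=87, q=17
  k=4: a=2, p=220, q=43
  k=5: a=5, p=1187, q=232
  k=6: a=2, p=2594, q=507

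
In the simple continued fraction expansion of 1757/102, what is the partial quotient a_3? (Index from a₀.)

3

1757 = 17·102 + 23   →  a_0 = 17
102 = 4·23 + 10   →  a_1 = 4
23 = 2·10 + 3   →  a_2 = 2
10 = 3·3 + 1   →  a_3 = 3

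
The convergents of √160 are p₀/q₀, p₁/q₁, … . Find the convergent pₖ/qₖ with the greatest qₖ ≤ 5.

√160 = [12; 1, 1, 1, 5, 1, 1, 1, 24, …] (period length 8).
Convergents:
  p_0/q_0 = 12/1
  p_1/q_1 = 13/1
  p_2/q_2 = 25/2
  p_3/q_3 = 38/3
  p_4/q_4 = 215/17
q_3 = 3 ≤ 5 < 17 = q_4, so the answer is 38/3.

38/3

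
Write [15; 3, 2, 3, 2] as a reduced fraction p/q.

841/55

Fold from the inside: start with 2/1.
  3 + 1/2 = 7/2
  2 + 2/7 = 16/7
  3 + 7/16 = 55/16
  15 + 16/55 = 841/55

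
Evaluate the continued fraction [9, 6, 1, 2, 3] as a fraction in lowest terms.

613/67

Using pₖ = aₖpₖ₋₁ + pₖ₋₂ and qₖ = aₖqₖ₋₁ + qₖ₋₂:
  k=0: a=9, p=9, q=1
  k=1: a=6, p=55, q=6
  k=2: a=1, p=64, q=7
  k=3: a=2, p=183, q=20
  k=4: a=3, p=613, q=67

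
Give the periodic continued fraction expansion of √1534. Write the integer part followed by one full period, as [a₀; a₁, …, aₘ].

[39; 6, 78]

a₀ = ⌊√1534⌋ = 39.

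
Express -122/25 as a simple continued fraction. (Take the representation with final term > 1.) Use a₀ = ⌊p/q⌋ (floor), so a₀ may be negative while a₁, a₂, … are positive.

-122 = -5·25 + 3
25 = 8·3 + 1
3 = 3·1 + 0  (stop)
So -122/25 = [-5; 8, 3].

[-5; 8, 3]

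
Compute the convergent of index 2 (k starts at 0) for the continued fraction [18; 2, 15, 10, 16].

Using pₖ = aₖpₖ₋₁ + pₖ₋₂, qₖ = aₖqₖ₋₁ + qₖ₋₂ (with p₋₁=1, p₋₂=0, q₋₁=0, q₋₂=1):
  k=0: a=18, p=18, q=1
  k=1: a=2, p=37, q=2
  k=2: a=15, p=573, q=31

573/31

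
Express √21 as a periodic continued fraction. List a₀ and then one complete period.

a₀ = ⌊√21⌋ = 4.
With m₀=0, d₀=1 and mₖ₊₁ = dₖaₖ − mₖ, dₖ₊₁ = (n − mₖ₊₁²)/dₖ, aₖ₊₁ = ⌊(a₀+mₖ₊₁)/dₖ₊₁⌋:
  k=1: m=4, d=5, a=1
  k=2: m=1, d=4, a=1
  k=3: m=3, d=3, a=2
  k=4: m=3, d=4, a=1
  k=5: m=1, d=5, a=1
  k=6: m=4, d=1, a=8
d=1 and a=2a₀=8 at k=6, so the next step gives (m, d) = (4, 5) again — its k=1 value — and the period has length 6.

[4; 1, 1, 2, 1, 1, 8]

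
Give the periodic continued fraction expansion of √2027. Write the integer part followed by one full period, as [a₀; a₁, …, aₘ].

a₀ = ⌊√2027⌋ = 45.
With m₀=0, d₀=1 and mₖ₊₁ = dₖaₖ − mₖ, dₖ₊₁ = (n − mₖ₊₁²)/dₖ, aₖ₊₁ = ⌊(a₀+mₖ₊₁)/dₖ₊₁⌋:
  k=1: m=45, d=2, a=45
  k=2: m=45, d=1, a=90
d=1 and a=2a₀=90 at k=2, so the next step gives (m, d) = (45, 2) again — its k=1 value — and the period has length 2.

[45; 45, 90]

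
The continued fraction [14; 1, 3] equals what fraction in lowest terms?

Fold from the inside: start with 3/1.
  1 + 1/3 = 4/3
  14 + 3/4 = 59/4

59/4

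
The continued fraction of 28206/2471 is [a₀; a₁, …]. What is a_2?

2

28206 = 11·2471 + 1025   →  a_0 = 11
2471 = 2·1025 + 421   →  a_1 = 2
1025 = 2·421 + 183   →  a_2 = 2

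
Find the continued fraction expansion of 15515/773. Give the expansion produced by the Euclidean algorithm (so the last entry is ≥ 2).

15515 = 20*773 + 55
773 = 14*55 + 3
55 = 18*3 + 1
3 = 3*1 + 0  (stop)
So 15515/773 = [20; 14, 18, 3].

[20; 14, 18, 3]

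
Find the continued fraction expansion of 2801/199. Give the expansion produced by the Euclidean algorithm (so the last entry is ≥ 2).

2801 = 14*199 + 15
199 = 13*15 + 4
15 = 3*4 + 3
4 = 1*3 + 1
3 = 3*1 + 0  (stop)
So 2801/199 = [14; 13, 3, 1, 3].

[14; 13, 3, 1, 3]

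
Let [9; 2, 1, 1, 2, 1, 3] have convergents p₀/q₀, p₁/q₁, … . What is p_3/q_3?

47/5

Using pₖ = aₖpₖ₋₁ + pₖ₋₂, qₖ = aₖqₖ₋₁ + qₖ₋₂ (with p₋₁=1, p₋₂=0, q₋₁=0, q₋₂=1):
  k=0: a=9, p=9, q=1
  k=1: a=2, p=19, q=2
  k=2: a=1, p=28, q=3
  k=3: a=1, p=47, q=5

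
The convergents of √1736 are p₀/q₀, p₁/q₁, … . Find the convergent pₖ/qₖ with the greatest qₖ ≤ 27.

√1736 = [41; 1, 1, 1, 82, …] (period length 4).
Convergents:
  p_0/q_0 = 41/1
  p_1/q_1 = 42/1
  p_2/q_2 = 83/2
  p_3/q_3 = 125/3
  p_4/q_4 = 10333/248
q_3 = 3 ≤ 27 < 248 = q_4, so the answer is 125/3.

125/3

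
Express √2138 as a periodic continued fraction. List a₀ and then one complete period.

a₀ = ⌊√2138⌋ = 46.
With m₀=0, d₀=1 and mₖ₊₁ = dₖaₖ − mₖ, dₖ₊₁ = (n − mₖ₊₁²)/dₖ, aₖ₊₁ = ⌊(a₀+mₖ₊₁)/dₖ₊₁⌋:
  k=1: m=46, d=22, a=4
  k=2: m=42, d=17, a=5
  k=3: m=43, d=17, a=5
  k=4: m=42, d=22, a=4
  k=5: m=46, d=1, a=92
d=1 and a=2a₀=92 at k=5, so the next step gives (m, d) = (46, 22) again — its k=1 value — and the period has length 5.

[46; 4, 5, 5, 4, 92]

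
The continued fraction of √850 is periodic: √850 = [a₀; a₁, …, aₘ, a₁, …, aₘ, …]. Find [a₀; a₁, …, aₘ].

[29; 6, 2, 6, 58]

a₀ = ⌊√850⌋ = 29.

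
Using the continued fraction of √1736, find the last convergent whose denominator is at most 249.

√1736 = [41; 1, 1, 1, 82, …] (period length 4).
Convergents:
  p_0/q_0 = 41/1
  p_1/q_1 = 42/1
  p_2/q_2 = 83/2
  p_3/q_3 = 125/3
  p_4/q_4 = 10333/248
  p_5/q_5 = 10458/251
q_4 = 248 ≤ 249 < 251 = q_5, so the answer is 10333/248.

10333/248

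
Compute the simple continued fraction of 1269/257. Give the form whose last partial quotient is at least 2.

[4; 1, 15, 16]

1269 = 4×257 + 241
257 = 1×241 + 16
241 = 15×16 + 1
16 = 16×1 + 0  (stop)
So 1269/257 = [4; 1, 15, 16].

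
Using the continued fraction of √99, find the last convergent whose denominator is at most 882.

3970/399

√99 = [9; 1, 18, …] (period length 2).
Convergents:
  p_0/q_0 = 9/1
  p_1/q_1 = 10/1
  p_2/q_2 = 189/19
  p_3/q_3 = 199/20
  p_4/q_4 = 3771/379
  p_5/q_5 = 3970/399
  p_6/q_6 = 75231/7561
q_5 = 399 ≤ 882 < 7561 = q_6, so the answer is 3970/399.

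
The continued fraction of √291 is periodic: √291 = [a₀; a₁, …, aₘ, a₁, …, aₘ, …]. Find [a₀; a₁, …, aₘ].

[17; 17, 34]

a₀ = ⌊√291⌋ = 17.
With m₀=0, d₀=1 and mₖ₊₁ = dₖaₖ − mₖ, dₖ₊₁ = (n − mₖ₊₁²)/dₖ, aₖ₊₁ = ⌊(a₀+mₖ₊₁)/dₖ₊₁⌋:
  k=1: m=17, d=2, a=17
  k=2: m=17, d=1, a=34
d=1 and a=2a₀=34 at k=2, so the next step gives (m, d) = (17, 2) again — its k=1 value — and the period has length 2.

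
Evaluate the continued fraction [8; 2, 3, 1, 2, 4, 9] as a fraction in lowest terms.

Using pₖ = aₖpₖ₋₁ + pₖ₋₂ and qₖ = aₖqₖ₋₁ + qₖ₋₂:
  k=0: a=8, p=8, q=1
  k=1: a=2, p=17, q=2
  k=2: a=3, p=59, q=7
  k=3: a=1, p=76, q=9
  k=4: a=2, p=211, q=25
  k=5: a=4, p=920, q=109
  k=6: a=9, p=8491, q=1006

8491/1006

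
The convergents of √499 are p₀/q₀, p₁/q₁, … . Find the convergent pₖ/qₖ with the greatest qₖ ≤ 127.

√499 = [22; 2, 1, 21, 1, 2, 44, …] (period length 6).
Convergents:
  p_0/q_0 = 22/1
  p_1/q_1 = 45/2
  p_2/q_2 = 67/3
  p_3/q_3 = 1452/65
  p_4/q_4 = 1519/68
  p_5/q_5 = 4490/201
q_4 = 68 ≤ 127 < 201 = q_5, so the answer is 1519/68.

1519/68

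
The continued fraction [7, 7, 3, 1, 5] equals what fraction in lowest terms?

1192/167

Using pₖ = aₖpₖ₋₁ + pₖ₋₂ and qₖ = aₖqₖ₋₁ + qₖ₋₂:
  k=0: a=7, p=7, q=1
  k=1: a=7, p=50, q=7
  k=2: a=3, p=157, q=22
  k=3: a=1, p=207, q=29
  k=4: a=5, p=1192, q=167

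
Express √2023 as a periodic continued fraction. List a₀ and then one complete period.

[44; 1, 43, 1, 88]

a₀ = ⌊√2023⌋ = 44.
With m₀=0, d₀=1 and mₖ₊₁ = dₖaₖ − mₖ, dₖ₊₁ = (n − mₖ₊₁²)/dₖ, aₖ₊₁ = ⌊(a₀+mₖ₊₁)/dₖ₊₁⌋:
  k=1: m=44, d=87, a=1
  k=2: m=43, d=2, a=43
  k=3: m=43, d=87, a=1
  k=4: m=44, d=1, a=88
d=1 and a=2a₀=88 at k=4, so the next step gives (m, d) = (44, 87) again — its k=1 value — and the period has length 4.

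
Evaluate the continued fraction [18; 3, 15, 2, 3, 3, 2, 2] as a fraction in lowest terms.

111827/6102

Fold from the inside: start with 2/1.
  2 + 1/2 = 5/2
  3 + 2/5 = 17/5
  3 + 5/17 = 56/17
  2 + 17/56 = 129/56
  15 + 56/129 = 1991/129
  3 + 129/1991 = 6102/1991
  18 + 1991/6102 = 111827/6102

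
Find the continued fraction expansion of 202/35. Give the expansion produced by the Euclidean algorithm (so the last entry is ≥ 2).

202 = 5×35 + 27
35 = 1×27 + 8
27 = 3×8 + 3
8 = 2×3 + 2
3 = 1×2 + 1
2 = 2×1 + 0  (stop)
So 202/35 = [5; 1, 3, 2, 1, 2].

[5; 1, 3, 2, 1, 2]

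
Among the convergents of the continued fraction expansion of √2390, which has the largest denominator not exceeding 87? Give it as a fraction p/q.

3911/80

√2390 = [48; 1, 7, 1, 8, 1, 7, 1, 96, …] (period length 8).
Convergents:
  p_0/q_0 = 48/1
  p_1/q_1 = 49/1
  p_2/q_2 = 391/8
  p_3/q_3 = 440/9
  p_4/q_4 = 3911/80
  p_5/q_5 = 4351/89
q_4 = 80 ≤ 87 < 89 = q_5, so the answer is 3911/80.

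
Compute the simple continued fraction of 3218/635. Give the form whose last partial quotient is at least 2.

3218 = 5×635 + 43
635 = 14×43 + 33
43 = 1×33 + 10
33 = 3×10 + 3
10 = 3×3 + 1
3 = 3×1 + 0  (stop)
So 3218/635 = [5; 14, 1, 3, 3, 3].

[5; 14, 1, 3, 3, 3]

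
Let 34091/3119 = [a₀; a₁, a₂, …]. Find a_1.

34091 = 10·3119 + 2901   →  a_0 = 10
3119 = 1·2901 + 218   →  a_1 = 1

1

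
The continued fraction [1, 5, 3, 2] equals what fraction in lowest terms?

Using pₖ = aₖpₖ₋₁ + pₖ₋₂ and qₖ = aₖqₖ₋₁ + qₖ₋₂:
  k=0: a=1, p=1, q=1
  k=1: a=5, p=6, q=5
  k=2: a=3, p=19, q=16
  k=3: a=2, p=44, q=37

44/37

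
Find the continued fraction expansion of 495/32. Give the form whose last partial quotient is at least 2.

495 = 15·32 + 15
32 = 2·15 + 2
15 = 7·2 + 1
2 = 2·1 + 0  (stop)
So 495/32 = [15; 2, 7, 2].

[15; 2, 7, 2]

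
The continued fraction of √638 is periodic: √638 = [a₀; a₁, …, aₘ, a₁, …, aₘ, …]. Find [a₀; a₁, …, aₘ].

a₀ = ⌊√638⌋ = 25.
With m₀=0, d₀=1 and mₖ₊₁ = dₖaₖ − mₖ, dₖ₊₁ = (n − mₖ₊₁²)/dₖ, aₖ₊₁ = ⌊(a₀+mₖ₊₁)/dₖ₊₁⌋:
  k=1: m=25, d=13, a=3
  k=2: m=14, d=34, a=1
  k=3: m=20, d=7, a=6
  k=4: m=22, d=22, a=2
  k=5: m=22, d=7, a=6
  k=6: m=20, d=34, a=1
  k=7: m=14, d=13, a=3
  k=8: m=25, d=1, a=50
d=1 and a=2a₀=50 at k=8, so the next step gives (m, d) = (25, 13) again — its k=1 value — and the period has length 8.

[25; 3, 1, 6, 2, 6, 1, 3, 50]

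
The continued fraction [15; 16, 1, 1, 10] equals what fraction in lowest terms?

Using pₖ = aₖpₖ₋₁ + pₖ₋₂ and qₖ = aₖqₖ₋₁ + qₖ₋₂:
  k=0: a=15, p=15, q=1
  k=1: a=16, p=241, q=16
  k=2: a=1, p=256, q=17
  k=3: a=1, p=497, q=33
  k=4: a=10, p=5226, q=347

5226/347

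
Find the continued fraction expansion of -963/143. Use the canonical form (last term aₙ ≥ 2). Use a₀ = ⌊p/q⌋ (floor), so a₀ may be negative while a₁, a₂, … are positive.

[-7; 3, 1, 3, 4, 2]

-963 = -7·143 + 38
143 = 3·38 + 29
38 = 1·29 + 9
29 = 3·9 + 2
9 = 4·2 + 1
2 = 2·1 + 0  (stop)
So -963/143 = [-7; 3, 1, 3, 4, 2].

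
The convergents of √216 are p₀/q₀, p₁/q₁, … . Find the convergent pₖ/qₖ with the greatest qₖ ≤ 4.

44/3

√216 = [14; 1, 2, 3, 2, 1, 28, …] (period length 6).
Convergents:
  p_0/q_0 = 14/1
  p_1/q_1 = 15/1
  p_2/q_2 = 44/3
  p_3/q_3 = 147/10
q_2 = 3 ≤ 4 < 10 = q_3, so the answer is 44/3.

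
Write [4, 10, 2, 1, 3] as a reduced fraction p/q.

Fold from the inside: start with 3/1.
  1 + 1/3 = 4/3
  2 + 3/4 = 11/4
  10 + 4/11 = 114/11
  4 + 11/114 = 467/114

467/114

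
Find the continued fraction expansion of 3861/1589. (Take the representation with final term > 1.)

3861 = 2*1589 + 683
1589 = 2*683 + 223
683 = 3*223 + 14
223 = 15*14 + 13
14 = 1*13 + 1
13 = 13*1 + 0  (stop)
So 3861/1589 = [2; 2, 3, 15, 1, 13].

[2; 2, 3, 15, 1, 13]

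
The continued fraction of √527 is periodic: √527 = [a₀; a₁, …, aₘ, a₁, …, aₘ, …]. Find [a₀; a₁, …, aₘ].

[22; 1, 21, 1, 44]

a₀ = ⌊√527⌋ = 22.
With m₀=0, d₀=1 and mₖ₊₁ = dₖaₖ − mₖ, dₖ₊₁ = (n − mₖ₊₁²)/dₖ, aₖ₊₁ = ⌊(a₀+mₖ₊₁)/dₖ₊₁⌋:
  k=1: m=22, d=43, a=1
  k=2: m=21, d=2, a=21
  k=3: m=21, d=43, a=1
  k=4: m=22, d=1, a=44
d=1 and a=2a₀=44 at k=4, so the next step gives (m, d) = (22, 43) again — its k=1 value — and the period has length 4.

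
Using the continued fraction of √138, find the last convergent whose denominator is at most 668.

√138 = [11; 1, 2, 1, 22, …] (period length 4).
Convergents:
  p_0/q_0 = 11/1
  p_1/q_1 = 12/1
  p_2/q_2 = 35/3
  p_3/q_3 = 47/4
  p_4/q_4 = 1069/91
  p_5/q_5 = 1116/95
  p_6/q_6 = 3301/281
  p_7/q_7 = 4417/376
  p_8/q_8 = 100475/8553
q_7 = 376 ≤ 668 < 8553 = q_8, so the answer is 4417/376.

4417/376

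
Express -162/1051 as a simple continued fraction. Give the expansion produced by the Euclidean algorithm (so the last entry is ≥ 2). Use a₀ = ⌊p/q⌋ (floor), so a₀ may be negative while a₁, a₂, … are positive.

[-1; 1, 5, 2, 19, 1, 3]

-162 = -1·1051 + 889
1051 = 1·889 + 162
889 = 5·162 + 79
162 = 2·79 + 4
79 = 19·4 + 3
4 = 1·3 + 1
3 = 3·1 + 0  (stop)
So -162/1051 = [-1; 1, 5, 2, 19, 1, 3].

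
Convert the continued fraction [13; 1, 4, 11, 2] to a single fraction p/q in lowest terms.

Using pₖ = aₖpₖ₋₁ + pₖ₋₂ and qₖ = aₖqₖ₋₁ + qₖ₋₂:
  k=0: a=13, p=13, q=1
  k=1: a=1, p=14, q=1
  k=2: a=4, p=69, q=5
  k=3: a=11, p=773, q=56
  k=4: a=2, p=1615, q=117

1615/117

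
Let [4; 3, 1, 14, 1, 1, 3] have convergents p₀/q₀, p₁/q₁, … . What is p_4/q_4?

Using pₖ = aₖpₖ₋₁ + pₖ₋₂, qₖ = aₖqₖ₋₁ + qₖ₋₂ (with p₋₁=1, p₋₂=0, q₋₁=0, q₋₂=1):
  k=0: a=4, p=4, q=1
  k=1: a=3, p=13, q=3
  k=2: a=1, p=17, q=4
  k=3: a=14, p=251, q=59
  k=4: a=1, p=268, q=63

268/63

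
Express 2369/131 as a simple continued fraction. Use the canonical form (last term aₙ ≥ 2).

[18; 11, 1, 10]

2369 = 18·131 + 11
131 = 11·11 + 10
11 = 1·10 + 1
10 = 10·1 + 0  (stop)
So 2369/131 = [18; 11, 1, 10].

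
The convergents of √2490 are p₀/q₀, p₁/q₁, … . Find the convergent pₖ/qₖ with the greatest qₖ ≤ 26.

√2490 = [49; 1, 8, 1, 98, …] (period length 4).
Convergents:
  p_0/q_0 = 49/1
  p_1/q_1 = 50/1
  p_2/q_2 = 449/9
  p_3/q_3 = 499/10
  p_4/q_4 = 49351/989
q_3 = 10 ≤ 26 < 989 = q_4, so the answer is 499/10.

499/10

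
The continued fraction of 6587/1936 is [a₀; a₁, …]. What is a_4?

6587 = 3·1936 + 779   →  a_0 = 3
1936 = 2·779 + 378   →  a_1 = 2
779 = 2·378 + 23   →  a_2 = 2
378 = 16·23 + 10   →  a_3 = 16
23 = 2·10 + 3   →  a_4 = 2

2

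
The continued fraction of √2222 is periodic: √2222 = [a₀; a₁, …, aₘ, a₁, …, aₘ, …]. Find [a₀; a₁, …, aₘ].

[47; 7, 4, 7, 94]

a₀ = ⌊√2222⌋ = 47.
With m₀=0, d₀=1 and mₖ₊₁ = dₖaₖ − mₖ, dₖ₊₁ = (n − mₖ₊₁²)/dₖ, aₖ₊₁ = ⌊(a₀+mₖ₊₁)/dₖ₊₁⌋:
  k=1: m=47, d=13, a=7
  k=2: m=44, d=22, a=4
  k=3: m=44, d=13, a=7
  k=4: m=47, d=1, a=94
d=1 and a=2a₀=94 at k=4, so the next step gives (m, d) = (47, 13) again — its k=1 value — and the period has length 4.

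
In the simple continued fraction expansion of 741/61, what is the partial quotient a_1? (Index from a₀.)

741 = 12·61 + 9   →  a_0 = 12
61 = 6·9 + 7   →  a_1 = 6

6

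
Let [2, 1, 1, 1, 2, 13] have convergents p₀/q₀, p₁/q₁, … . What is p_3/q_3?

8/3

Using pₖ = aₖpₖ₋₁ + pₖ₋₂, qₖ = aₖqₖ₋₁ + qₖ₋₂ (with p₋₁=1, p₋₂=0, q₋₁=0, q₋₂=1):
  k=0: a=2, p=2, q=1
  k=1: a=1, p=3, q=1
  k=2: a=1, p=5, q=2
  k=3: a=1, p=8, q=3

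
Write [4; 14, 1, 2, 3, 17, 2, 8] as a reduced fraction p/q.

180649/44407

Fold from the inside: start with 8/1.
  2 + 1/8 = 17/8
  17 + 8/17 = 297/17
  3 + 17/297 = 908/297
  2 + 297/908 = 2113/908
  1 + 908/2113 = 3021/2113
  14 + 2113/3021 = 44407/3021
  4 + 3021/44407 = 180649/44407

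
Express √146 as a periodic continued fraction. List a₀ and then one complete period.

a₀ = ⌊√146⌋ = 12.
With m₀=0, d₀=1 and mₖ₊₁ = dₖaₖ − mₖ, dₖ₊₁ = (n − mₖ₊₁²)/dₖ, aₖ₊₁ = ⌊(a₀+mₖ₊₁)/dₖ₊₁⌋:
  k=1: m=12, d=2, a=12
  k=2: m=12, d=1, a=24
d=1 and a=2a₀=24 at k=2, so the next step gives (m, d) = (12, 2) again — its k=1 value — and the period has length 2.

[12; 12, 24]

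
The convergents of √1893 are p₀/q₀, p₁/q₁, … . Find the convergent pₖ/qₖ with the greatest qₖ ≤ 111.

√1893 = [43; 1, 1, 28, 1, 1, 86, …] (period length 6).
Convergents:
  p_0/q_0 = 43/1
  p_1/q_1 = 44/1
  p_2/q_2 = 87/2
  p_3/q_3 = 2480/57
  p_4/q_4 = 2567/59
  p_5/q_5 = 5047/116
q_4 = 59 ≤ 111 < 116 = q_5, so the answer is 2567/59.

2567/59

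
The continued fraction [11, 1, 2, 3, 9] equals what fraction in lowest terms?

1088/93

Fold from the inside: start with 9/1.
  3 + 1/9 = 28/9
  2 + 9/28 = 65/28
  1 + 28/65 = 93/65
  11 + 65/93 = 1088/93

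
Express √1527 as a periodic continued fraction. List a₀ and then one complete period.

a₀ = ⌊√1527⌋ = 39.

[39; 13, 78]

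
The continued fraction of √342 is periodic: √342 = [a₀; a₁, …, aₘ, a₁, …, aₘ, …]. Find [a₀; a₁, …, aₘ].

[18; 2, 36]

a₀ = ⌊√342⌋ = 18.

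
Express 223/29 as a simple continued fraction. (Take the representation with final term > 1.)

223 = 7·29 + 20
29 = 1·20 + 9
20 = 2·9 + 2
9 = 4·2 + 1
2 = 2·1 + 0  (stop)
So 223/29 = [7; 1, 2, 4, 2].

[7; 1, 2, 4, 2]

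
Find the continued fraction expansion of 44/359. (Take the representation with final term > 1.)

[0; 8, 6, 3, 2]

44 = 0×359 + 44
359 = 8×44 + 7
44 = 6×7 + 2
7 = 3×2 + 1
2 = 2×1 + 0  (stop)
So 44/359 = [0; 8, 6, 3, 2].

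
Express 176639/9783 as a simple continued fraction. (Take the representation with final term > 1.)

176639 = 18×9783 + 545
9783 = 17×545 + 518
545 = 1×518 + 27
518 = 19×27 + 5
27 = 5×5 + 2
5 = 2×2 + 1
2 = 2×1 + 0  (stop)
So 176639/9783 = [18; 17, 1, 19, 5, 2, 2].

[18; 17, 1, 19, 5, 2, 2]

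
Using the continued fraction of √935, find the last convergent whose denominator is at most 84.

√935 = [30; 1, 1, 2, 1, 2, 1, 1, 60, …] (period length 8).
Convergents:
  p_0/q_0 = 30/1
  p_1/q_1 = 31/1
  p_2/q_2 = 61/2
  p_3/q_3 = 153/5
  p_4/q_4 = 214/7
  p_5/q_5 = 581/19
  p_6/q_6 = 795/26
  p_7/q_7 = 1376/45
  p_8/q_8 = 83355/2726
q_7 = 45 ≤ 84 < 2726 = q_8, so the answer is 1376/45.

1376/45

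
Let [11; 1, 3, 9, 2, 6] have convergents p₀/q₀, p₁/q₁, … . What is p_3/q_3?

Using pₖ = aₖpₖ₋₁ + pₖ₋₂, qₖ = aₖqₖ₋₁ + qₖ₋₂ (with p₋₁=1, p₋₂=0, q₋₁=0, q₋₂=1):
  k=0: a=11, p=11, q=1
  k=1: a=1, p=12, q=1
  k=2: a=3, p=47, q=4
  k=3: a=9, p=435, q=37

435/37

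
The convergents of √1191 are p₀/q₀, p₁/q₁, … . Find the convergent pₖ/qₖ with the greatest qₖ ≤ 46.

√1191 = [34; 1, 1, 22, 1, 1, 68, …] (period length 6).
Convergents:
  p_0/q_0 = 34/1
  p_1/q_1 = 35/1
  p_2/q_2 = 69/2
  p_3/q_3 = 1553/45
  p_4/q_4 = 1622/47
q_3 = 45 ≤ 46 < 47 = q_4, so the answer is 1553/45.

1553/45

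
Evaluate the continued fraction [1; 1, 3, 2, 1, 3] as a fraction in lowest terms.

85/48

Using pₖ = aₖpₖ₋₁ + pₖ₋₂ and qₖ = aₖqₖ₋₁ + qₖ₋₂:
  k=0: a=1, p=1, q=1
  k=1: a=1, p=2, q=1
  k=2: a=3, p=7, q=4
  k=3: a=2, p=16, q=9
  k=4: a=1, p=23, q=13
  k=5: a=3, p=85, q=48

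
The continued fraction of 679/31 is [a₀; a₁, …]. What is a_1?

1

679 = 21·31 + 28   →  a_0 = 21
31 = 1·28 + 3   →  a_1 = 1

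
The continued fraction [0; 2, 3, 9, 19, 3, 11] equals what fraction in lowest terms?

Fold from the inside: start with 11/1.
  3 + 1/11 = 34/11
  19 + 11/34 = 657/34
  9 + 34/657 = 5947/657
  3 + 657/5947 = 18498/5947
  2 + 5947/18498 = 42943/18498
  0 + 18498/42943 = 18498/42943

18498/42943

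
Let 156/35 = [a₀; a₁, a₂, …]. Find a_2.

156 = 4·35 + 16   →  a_0 = 4
35 = 2·16 + 3   →  a_1 = 2
16 = 5·3 + 1   →  a_2 = 5

5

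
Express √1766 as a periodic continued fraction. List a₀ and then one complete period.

a₀ = ⌊√1766⌋ = 42.
With m₀=0, d₀=1 and mₖ₊₁ = dₖaₖ − mₖ, dₖ₊₁ = (n − mₖ₊₁²)/dₖ, aₖ₊₁ = ⌊(a₀+mₖ₊₁)/dₖ₊₁⌋:
  k=1: m=42, d=2, a=42
  k=2: m=42, d=1, a=84
d=1 and a=2a₀=84 at k=2, so the next step gives (m, d) = (42, 2) again — its k=1 value — and the period has length 2.

[42; 42, 84]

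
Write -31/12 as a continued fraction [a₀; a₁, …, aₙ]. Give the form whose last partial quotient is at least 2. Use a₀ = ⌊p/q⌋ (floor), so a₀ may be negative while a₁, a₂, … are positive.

-31 = -3*12 + 5
12 = 2*5 + 2
5 = 2*2 + 1
2 = 2*1 + 0  (stop)
So -31/12 = [-3; 2, 2, 2].

[-3; 2, 2, 2]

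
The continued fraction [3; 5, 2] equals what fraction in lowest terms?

35/11

Using pₖ = aₖpₖ₋₁ + pₖ₋₂ and qₖ = aₖqₖ₋₁ + qₖ₋₂:
  k=0: a=3, p=3, q=1
  k=1: a=5, p=16, q=5
  k=2: a=2, p=35, q=11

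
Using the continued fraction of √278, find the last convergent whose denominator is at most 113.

√278 = [16; 1, 2, 16, 2, 1, 32, …] (period length 6).
Convergents:
  p_0/q_0 = 16/1
  p_1/q_1 = 17/1
  p_2/q_2 = 50/3
  p_3/q_3 = 817/49
  p_4/q_4 = 1684/101
  p_5/q_5 = 2501/150
q_4 = 101 ≤ 113 < 150 = q_5, so the answer is 1684/101.

1684/101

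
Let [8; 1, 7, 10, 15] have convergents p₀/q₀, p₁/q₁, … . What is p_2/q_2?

71/8

Using pₖ = aₖpₖ₋₁ + pₖ₋₂, qₖ = aₖqₖ₋₁ + qₖ₋₂ (with p₋₁=1, p₋₂=0, q₋₁=0, q₋₂=1):
  k=0: a=8, p=8, q=1
  k=1: a=1, p=9, q=1
  k=2: a=7, p=71, q=8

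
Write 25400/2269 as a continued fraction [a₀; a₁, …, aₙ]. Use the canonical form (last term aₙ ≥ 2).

25400 = 11*2269 + 441
2269 = 5*441 + 64
441 = 6*64 + 57
64 = 1*57 + 7
57 = 8*7 + 1
7 = 7*1 + 0  (stop)
So 25400/2269 = [11; 5, 6, 1, 8, 7].

[11; 5, 6, 1, 8, 7]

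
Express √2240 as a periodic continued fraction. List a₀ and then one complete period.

[47; 3, 23, 3, 94]

a₀ = ⌊√2240⌋ = 47.
With m₀=0, d₀=1 and mₖ₊₁ = dₖaₖ − mₖ, dₖ₊₁ = (n − mₖ₊₁²)/dₖ, aₖ₊₁ = ⌊(a₀+mₖ₊₁)/dₖ₊₁⌋:
  k=1: m=47, d=31, a=3
  k=2: m=46, d=4, a=23
  k=3: m=46, d=31, a=3
  k=4: m=47, d=1, a=94
d=1 and a=2a₀=94 at k=4, so the next step gives (m, d) = (47, 31) again — its k=1 value — and the period has length 4.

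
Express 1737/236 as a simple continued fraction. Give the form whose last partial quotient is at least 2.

[7; 2, 1, 3, 2, 9]

1737 = 7·236 + 85
236 = 2·85 + 66
85 = 1·66 + 19
66 = 3·19 + 9
19 = 2·9 + 1
9 = 9·1 + 0  (stop)
So 1737/236 = [7; 2, 1, 3, 2, 9].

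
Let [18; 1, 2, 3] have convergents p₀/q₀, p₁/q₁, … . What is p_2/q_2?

56/3

Using pₖ = aₖpₖ₋₁ + pₖ₋₂, qₖ = aₖqₖ₋₁ + qₖ₋₂ (with p₋₁=1, p₋₂=0, q₋₁=0, q₋₂=1):
  k=0: a=18, p=18, q=1
  k=1: a=1, p=19, q=1
  k=2: a=2, p=56, q=3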